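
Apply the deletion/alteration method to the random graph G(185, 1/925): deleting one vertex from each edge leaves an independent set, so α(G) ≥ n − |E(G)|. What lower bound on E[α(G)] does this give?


E[|E(G)|] = C(185, 2)·p = 17020 · (1/925) = 92/5.
E[α(G)] ≥ n − E[|E(G)|] = 185 − 92/5 = 833/5.
Numerically: ≈ 166.600.
(This is only a lower bound; the true E[α(G)] may be larger.)

E[α(G)] ≥ 833/5 ≈ 166.600.


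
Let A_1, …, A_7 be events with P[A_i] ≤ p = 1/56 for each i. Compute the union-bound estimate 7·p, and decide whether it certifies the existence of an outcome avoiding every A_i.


Union bound: P[∪_{i=1}^{7} A_i] ≤ Σ_i P[A_i] ≤ 7·p = 7·(1/56) = 1/8.
Numerically: 1/8 ≈ 0.1250000.
Is 1/8 < 1? YES.
Since P[∪ A_i] ≤ 1/8 < 1, the complement has P[∩ A_i^c] ≥ 1 − 1/8 = 7/8 > 0, so some outcome avoids every A_i.

7·p = 1/8 ≈ 0.1250000; existence CERTIFIED by the union bound.


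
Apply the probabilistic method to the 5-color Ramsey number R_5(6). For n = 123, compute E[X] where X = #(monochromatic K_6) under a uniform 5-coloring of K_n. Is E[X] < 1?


E[X] = C(123, 6) · 5^{1 − 15} = 4249404082 · 5^{−14} = 4249404082/6103515625.
As a reduced fraction: E[X] = 4249404082/6103515625 ≈ 0.696222.
Is E[X] < 1? YES.
Since E[X] < 1, there exists a 5-coloring of K_{123} with no monochromatic K_6; hence R_5(6) > 123.

E[X] = 4249404082/6103515625 ≈ 0.696222; E[X] < 1, so R_5(6) > 123.


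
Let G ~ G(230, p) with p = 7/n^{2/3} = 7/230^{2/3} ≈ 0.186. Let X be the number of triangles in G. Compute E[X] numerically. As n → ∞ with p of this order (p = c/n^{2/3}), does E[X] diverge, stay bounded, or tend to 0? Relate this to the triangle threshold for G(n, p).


Number of potential triangles: C(230, 3) = 2001460.
Each occurs with probability p³ ≈ (0.186)³ ≈ 6.48393e-03.
By linearity: E[X] = C(230, 3)·p³ ≈ 2001460 · 6.48393e-03 ≈ 12977.330.
Since α = 2/3 < 1, p = c/n^{2/3} ≫ 1/n is above the triangle threshold p ~ 1/n. Asymptotically E[X] ~ (c³/6)·n^{3(1−α)} = (7³/6)·n^{1} → ∞; triangles are abundant w.h.p.

E[X] ≈ 12977.330; in regime p = Θ(1/n^{2/3}) E[X] diverges (above the triangle threshold p ~ 1/n).


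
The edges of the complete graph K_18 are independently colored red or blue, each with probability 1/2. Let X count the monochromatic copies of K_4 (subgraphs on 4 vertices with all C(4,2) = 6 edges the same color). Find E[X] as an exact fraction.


Let X = Σ_S X_S over the C(18, 4) = 3060 subsets S of size 4, where X_S = 1 if the K_4 on S is monochromatic.
For a fixed S, the K_4 on S has C(4, 2) = 6 edges. P[all 6 edges red] = (1/2)^6, and likewise for blue, so P[monochromatic] = 2·(1/2)^6 = 2^{1 − 6} = 1/32.
By linearity of expectation: E[X] = C(18, 4) · 2^{1 − 6} = 3060 · 1/32 = 765/8.
Numerically: E[X] ≈ 95.6250.

E[X] = C(18,4)·2^(1−C(4,2)) = 765/8 ≈ 95.6250.


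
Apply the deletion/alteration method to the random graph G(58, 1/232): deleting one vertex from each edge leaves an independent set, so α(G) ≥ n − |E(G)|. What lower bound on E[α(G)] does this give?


E[|E(G)|] = C(58, 2)·p = 1653 · (1/232) = 57/8.
E[α(G)] ≥ n − E[|E(G)|] = 58 − 57/8 = 407/8.
Numerically: ≈ 50.87500.
(This is only a lower bound; the true E[α(G)] may be larger.)

E[α(G)] ≥ 407/8 ≈ 50.87500.


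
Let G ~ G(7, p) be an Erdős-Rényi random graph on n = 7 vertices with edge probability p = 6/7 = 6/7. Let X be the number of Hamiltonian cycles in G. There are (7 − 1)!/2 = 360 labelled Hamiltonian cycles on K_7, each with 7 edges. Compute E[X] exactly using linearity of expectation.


K_7 has (7 − 1)!/2 = 360 labelled Hamiltonian cycles.
For each such Hamiltonian cycle H, let X_H = 1 if all 7 edges of H are present in G. Then P[X_H = 1] = p^{7} = (6/7)^{7} = 279936/823543.
Summing the indicators: E[X] = Σ_H E[X_H] = 360 · p^{7} = 360 · 279936/823543 = 100776960/823543.
Numerically: E[X] ≈ 122.4.

E[X] = 360 · (6/7)^{7} = 100776960/823543 ≈ 122.4.


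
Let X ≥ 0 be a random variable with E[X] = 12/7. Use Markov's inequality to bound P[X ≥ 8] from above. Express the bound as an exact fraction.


μ = E[X] = 12/7, a = 8.
Markov: P[X ≥ 8] ≤ μ/a = (12/7)/8 = 3/14.
Numerically: ≈ 0.214.
(Since a = 8 > μ = 1.714, the bound 3/14 is < 1 and informative.)

P[X ≥ 8] ≤ 3/14 ≈ 0.214.


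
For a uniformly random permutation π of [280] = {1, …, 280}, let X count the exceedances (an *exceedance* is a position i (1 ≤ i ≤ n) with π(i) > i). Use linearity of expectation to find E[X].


Write X = Σ_{i=1}^{280} X_i, where X_i = 1_{π(i) > i}.
For each fixed i, π(i) is uniform over {1, …, 280} (marginal of a uniform permutation), so P[π(i) > i] = (n − i)/n. Summing: Σ_{i=1}^{280} (n − i)/n = (0 + 1 + … + 279)/280 = 280(280 − 1)/(2·280) = (280 − 1)/2.
Hence E[X] = Σ_{i=1}^{280} (280 − i)/280 = 279/2 ≈ 139.50000.

E[X] = 279/2 = 139.50000.


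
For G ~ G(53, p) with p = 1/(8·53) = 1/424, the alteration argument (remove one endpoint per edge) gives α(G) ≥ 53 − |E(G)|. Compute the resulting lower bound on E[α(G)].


E[|E(G)|] = C(53, 2)·p = 1378 · (1/424) = 13/4.
E[α(G)] ≥ n − E[|E(G)|] = 53 − 13/4 = 199/4.
Numerically: ≈ 49.750.
(This is only a lower bound; the true E[α(G)] may be larger.)

E[α(G)] ≥ 199/4 ≈ 49.750.


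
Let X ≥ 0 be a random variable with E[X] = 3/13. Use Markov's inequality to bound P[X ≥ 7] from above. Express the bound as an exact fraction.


μ = E[X] = 3/13, a = 7.
Markov: P[X ≥ 7] ≤ μ/a = (3/13)/7 = 3/91.
Numerically: ≈ 0.0330.
(Since a = 7 > μ = 0.2308, the bound 3/91 is < 1 and informative.)

P[X ≥ 7] ≤ 3/91 ≈ 0.0330.


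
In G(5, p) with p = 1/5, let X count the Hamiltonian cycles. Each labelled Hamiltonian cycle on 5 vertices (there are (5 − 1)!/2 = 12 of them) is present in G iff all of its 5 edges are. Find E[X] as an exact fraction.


K_5 has (5 − 1)!/2 = 12 labelled Hamiltonian cycles.
For each such Hamiltonian cycle H, let X_H = 1 if all 5 edges of H are present in G. Then P[X_H = 1] = p^{5} = (1/5)^{5} = 1/3125.
Summing the indicators: E[X] = Σ_H E[X_H] = 12 · p^{5} = 12 · 1/3125 = 12/3125.
Numerically: E[X] ≈ 0.00384.

E[X] = 12 · (1/5)^{5} = 12/3125 ≈ 0.00384.


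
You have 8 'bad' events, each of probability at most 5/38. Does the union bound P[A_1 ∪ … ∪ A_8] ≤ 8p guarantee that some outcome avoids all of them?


Union bound: P[∪_{i=1}^{8} A_i] ≤ Σ_i P[A_i] ≤ 8·p = 8·(5/38) = 20/19.
Numerically: 20/19 ≈ 1.05263.
Is 20/19 < 1? NO.
Since the bound 20/19 is ≥ 1, the union bound is uninformative here; it does NOT by itself certify existence.

8·p = 20/19 ≈ 1.05263; existence NOT certified by the union bound.


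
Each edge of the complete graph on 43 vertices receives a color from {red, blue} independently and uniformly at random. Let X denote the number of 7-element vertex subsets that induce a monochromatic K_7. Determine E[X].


Let X = Σ_S X_S over the C(43, 7) = 32224114 subsets S of size 7, where X_S = 1 if the K_7 on S is monochromatic.
For a fixed S, the K_7 on S has C(7, 2) = 21 edges. P[all 21 edges red] = (1/2)^21, and likewise for blue, so P[monochromatic] = 2·(1/2)^21 = 2^{1 − 21} = 1/1048576.
By linearity of expectation: E[X] = C(43, 7) · 2^{1 − 21} = 32224114 · 1/1048576 = 16112057/524288.
Numerically: E[X] ≈ 30.731.

E[X] = C(43,7)·2^(1−C(7,2)) = 16112057/524288 ≈ 30.731.


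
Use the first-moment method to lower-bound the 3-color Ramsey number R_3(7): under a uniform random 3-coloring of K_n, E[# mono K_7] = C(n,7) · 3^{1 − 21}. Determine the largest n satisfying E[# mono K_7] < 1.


We need C(n, 7) · 3^{1 − 21} < 1, i.e. C(n, 7) < 3^{21 − 1} = 3486784401.
Check values of n near the boundary:
  n = 77: C(77, 7) = 2404808340; 2404808340 < 3486784401? YES
  n = 78: C(78, 7) = 2641902120; 2641902120 < 3486784401? YES
  n = 79: C(79, 7) = 2898753715; 2898753715 < 3486784401? YES
  n = 80: C(80, 7) = 3176716400; 3176716400 < 3486784401? YES
  n = 81: C(81, 7) = 3477216600; 3477216600 < 3486784401? YES
  n = 82: C(82, 7) = 3801756816; 3801756816 < 3486784401? NO
  n = 83: C(83, 7) = 4151918628; 4151918628 < 3486784401? NO
The largest n with C(n, 7) < 3486784401 is n = 81 (where E[X] = 42928600/43046721 ≈ 0.9972560). Hence R_3(7) > 81, i.e. R_3(7) ≥ 82.

Largest n = 81; hence R_3(7) > 81.


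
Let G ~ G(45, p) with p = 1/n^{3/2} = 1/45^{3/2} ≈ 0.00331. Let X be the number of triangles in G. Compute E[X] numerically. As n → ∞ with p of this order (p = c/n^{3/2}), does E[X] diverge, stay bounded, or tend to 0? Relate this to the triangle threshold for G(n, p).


Number of potential triangles: C(45, 3) = 14190.
Each occurs with probability p³ ≈ (0.00331)³ ≈ 3.63533e-08.
By linearity: E[X] = C(45, 3)·p³ ≈ 14190 · 3.63533e-08 ≈ 0.001.
Since α = 3/2 > 1, p = c/n^{3/2} = o(1/n) is below the triangle threshold p ~ 1/n. Asymptotically E[X] ~ (c³/6)·n^{3(1−α)} = (1³/6)·n^{-1.5} → 0, so by Markov's inequality G has no triangles w.h.p.

E[X] ≈ 0.001; in regime p = Θ(1/n^{3/2}) E[X] tends to 0 (below the triangle threshold p ~ 1/n).


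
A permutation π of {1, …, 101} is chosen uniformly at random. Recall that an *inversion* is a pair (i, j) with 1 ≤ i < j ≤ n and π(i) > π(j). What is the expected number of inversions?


Write X = Σ X_I over the C(101, 2) = 5050 pairs i < j, with X_I the indicator of one inversion.
There are 5050 indicators.
For each fixed pair i < j, the values π(i) and π(j) are two distinct elements of {1, …, 101} in uniformly random order; by symmetry P[π(i) > π(j)] = 1/2.
By linearity: E[X] = 5050 · (1/2) = C(101, 2) · (1/2) = 5050/2 = 2525 ≈ 2525.00000.

E[X] = 2525 = 2525.00000.


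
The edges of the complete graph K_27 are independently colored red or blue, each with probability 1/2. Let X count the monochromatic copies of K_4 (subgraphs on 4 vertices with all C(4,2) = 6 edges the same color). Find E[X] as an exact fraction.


Let X = Σ_S X_S over the C(27, 4) = 17550 subsets S of size 4, where X_S = 1 if the K_4 on S is monochromatic.
For a fixed S, the K_4 on S has C(4, 2) = 6 edges. P[all 6 edges red] = (1/2)^6, and likewise for blue, so P[monochromatic] = 2·(1/2)^6 = 2^{1 − 6} = 1/32.
By linearity: E[X] = C(27, 4) · 2^{1 − 6} = 17550 · 1/32 = 8775/16.
Numerically: E[X] ≈ 548.437500.

E[X] = C(27,4)·2^(1−C(4,2)) = 8775/16 ≈ 548.437500.


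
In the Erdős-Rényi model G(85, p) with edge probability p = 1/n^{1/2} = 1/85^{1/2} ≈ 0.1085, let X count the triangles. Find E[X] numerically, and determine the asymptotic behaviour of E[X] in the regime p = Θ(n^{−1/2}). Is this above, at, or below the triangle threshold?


Number of potential triangles: C(85, 3) = 98770.
Each occurs with probability p³ ≈ (0.1085)³ ≈ 1.276062e-03.
By linearity: E[X] = C(85, 3)·p³ ≈ 98770 · 1.276062e-03 ≈ 126.0366.
Since α = 1/2 < 1, p = c/n^{1/2} ≫ 1/n is above the triangle threshold p ~ 1/n. Asymptotically E[X] ~ (c³/6)·n^{3(1−α)} = (1³/6)·n^{1.5} → ∞; triangles are abundant w.h.p.

E[X] ≈ 126.0366; in regime p = Θ(1/n^{1/2}) E[X] diverges (above the triangle threshold p ~ 1/n).


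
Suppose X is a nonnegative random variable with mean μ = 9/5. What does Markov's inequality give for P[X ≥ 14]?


μ = E[X] = 9/5, a = 14.
Markov: P[X ≥ 14] ≤ μ/a = (9/5)/14 = 9/70.
Numerically: ≈ 0.128571.
(Since a = 14 > μ = 1.800000, the bound 9/70 is < 1 and informative.)

P[X ≥ 14] ≤ 9/70 ≈ 0.128571.


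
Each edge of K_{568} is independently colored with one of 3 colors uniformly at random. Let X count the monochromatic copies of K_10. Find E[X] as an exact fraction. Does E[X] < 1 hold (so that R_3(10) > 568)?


E[X] = C(568, 10) · 3^{1 − 45} = 889446337783744949208 · 3^{−44} = 889446337783744949208/984770902183611232881.
As a reduced fraction: E[X] = 98827370864860549912/109418989131512359209 ≈ 0.9032.
Is E[X] < 1? YES.
Since E[X] < 1, there exists a 3-coloring of K_{568} with no monochromatic K_10; hence R_3(10) > 568.

E[X] = 98827370864860549912/109418989131512359209 ≈ 0.9032; E[X] < 1, so R_3(10) > 568.


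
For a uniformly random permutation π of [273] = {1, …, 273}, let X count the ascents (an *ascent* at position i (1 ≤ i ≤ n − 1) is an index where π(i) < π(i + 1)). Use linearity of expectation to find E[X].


Write X = Σ X_I over i = 1, …, 272, with X_I the indicator of one ascent.
There are 272 indicators.
For each fixed i, the pair (π(i), π(i+1)) is a uniformly random ordered pair of distinct values from {1, …, 273}; by symmetry P[π(i) < π(i+1)] = 1/2.
By linearity: E[X] = 272 · (1/2) = (273 − 1) · (1/2) = 136 ≈ 136.0000.

E[X] = 136 = 136.0000.


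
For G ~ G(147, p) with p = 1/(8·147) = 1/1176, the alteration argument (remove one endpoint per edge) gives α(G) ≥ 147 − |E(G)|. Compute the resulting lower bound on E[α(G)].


E[|E(G)|] = C(147, 2)·p = 10731 · (1/1176) = 73/8.
E[α(G)] ≥ n − E[|E(G)|] = 147 − 73/8 = 1103/8.
Numerically: ≈ 137.875.
(This is only a lower bound; the true E[α(G)] may be larger.)

E[α(G)] ≥ 1103/8 ≈ 137.875.


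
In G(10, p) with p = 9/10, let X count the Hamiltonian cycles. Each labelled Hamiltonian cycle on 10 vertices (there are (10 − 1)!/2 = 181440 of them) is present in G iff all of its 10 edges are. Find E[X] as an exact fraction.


K_10 has (10 − 1)!/2 = 181440 labelled Hamiltonian cycles.
For each such Hamiltonian cycle H, let X_H = 1 if all 10 edges of H are present in G. Then P[X_H = 1] = p^{10} = (9/10)^{10} = 3486784401/10000000000.
By linearity: E[X] = Σ_H E[X_H] = 181440 · p^{10} = 181440 · 3486784401/10000000000 = 1977006755367/31250000.
Numerically: E[X] ≈ 63264.

E[X] = 181440 · (9/10)^{10} = 1977006755367/31250000 ≈ 63264.


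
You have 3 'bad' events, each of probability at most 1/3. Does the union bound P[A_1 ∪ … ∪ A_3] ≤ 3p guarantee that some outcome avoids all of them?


Union bound: P[∪_{i=1}^{3} A_i] ≤ Σ_i P[A_i] ≤ 3·p = 3·(1/3) = 1.
Numerically: 1 ≈ 1.000.
Is 1 < 1? NO.
Since the bound 1 is ≥ 1, the union bound is uninformative here; it does NOT by itself certify existence.

3·p = 1 ≈ 1.000; existence NOT certified by the union bound.


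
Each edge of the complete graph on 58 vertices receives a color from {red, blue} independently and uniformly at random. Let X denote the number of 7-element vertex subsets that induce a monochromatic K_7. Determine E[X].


Let X = Σ_S X_S over the C(58, 7) = 300674088 subsets S of size 7, where X_S = 1 if the K_7 on S is monochromatic.
For a fixed S, the K_7 on S has C(7, 2) = 21 edges. P[all 21 edges red] = (1/2)^21, and likewise for blue, so P[monochromatic] = 2·(1/2)^21 = 2^{1 − 21} = 1/1048576.
Summing: E[X] = C(58, 7) · 2^{1 − 21} = 300674088 · 1/1048576 = 37584261/131072.
Numerically: E[X] ≈ 286.745.

E[X] = C(58,7)·2^(1−C(7,2)) = 37584261/131072 ≈ 286.745.


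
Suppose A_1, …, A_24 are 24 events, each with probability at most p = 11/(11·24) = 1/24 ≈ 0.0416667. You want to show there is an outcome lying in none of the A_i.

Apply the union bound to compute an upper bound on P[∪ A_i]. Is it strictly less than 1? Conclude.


Union bound: P[∪_{i=1}^{24} A_i] ≤ Σ_i P[A_i] ≤ 24·p = 24·(1/24) = 1.
Numerically: 1 ≈ 1.0000000.
Is 1 < 1? NO.
Since the bound 1 is ≥ 1, the union bound is uninformative here; it does NOT by itself certify existence.

24·p = 1 ≈ 1.0000000; existence NOT certified by the union bound.


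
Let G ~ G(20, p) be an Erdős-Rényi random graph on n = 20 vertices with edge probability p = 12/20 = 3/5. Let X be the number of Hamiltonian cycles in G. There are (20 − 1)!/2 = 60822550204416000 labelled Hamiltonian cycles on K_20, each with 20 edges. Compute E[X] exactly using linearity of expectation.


K_20 has (20 − 1)!/2 = 60822550204416000 labelled Hamiltonian cycles.
For each such Hamiltonian cycle H, let X_H = 1 if all 20 edges of H are present in G. Then P[X_H = 1] = p^{20} = (3/5)^{20} = 3486784401/95367431640625.
By linearity: E[X] = Σ_H E[X_H] = 60822550204416000 · p^{20} = 60822550204416000 · 3486784401/95367431640625 = 1696600954254376560918528/762939453125.
Numerically: E[X] ≈ 2.22e+12.

E[X] = 60822550204416000 · (3/5)^{20} = 1696600954254376560918528/762939453125 ≈ 2.22e+12.


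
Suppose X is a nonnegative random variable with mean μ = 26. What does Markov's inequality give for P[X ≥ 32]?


μ = E[X] = 26, a = 32.
Markov: P[X ≥ 32] ≤ μ/a = (26)/32 = 13/16.
Numerically: ≈ 0.81250.
(Since a = 32 > μ = 26.00000, the bound 13/16 is < 1 and informative.)

P[X ≥ 32] ≤ 13/16 ≈ 0.81250.


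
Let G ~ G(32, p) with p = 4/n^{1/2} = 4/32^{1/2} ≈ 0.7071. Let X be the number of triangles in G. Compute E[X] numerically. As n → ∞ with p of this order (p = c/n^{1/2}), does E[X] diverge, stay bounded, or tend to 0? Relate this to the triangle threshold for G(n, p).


Number of potential triangles: C(32, 3) = 4960.
Each occurs with probability p³ ≈ (0.7071)³ ≈ 3.535534e-01.
By linearity: E[X] = C(32, 3)·p³ ≈ 4960 · 3.535534e-01 ≈ 1753.6248.
Since α = 1/2 < 1, p = c/n^{1/2} ≫ 1/n is above the triangle threshold p ~ 1/n. Asymptotically E[X] ~ (c³/6)·n^{3(1−α)} = (4³/6)·n^{1.5} → ∞; triangles are abundant w.h.p.

E[X] ≈ 1753.6248; in regime p = Θ(1/n^{1/2}) E[X] diverges (above the triangle threshold p ~ 1/n).


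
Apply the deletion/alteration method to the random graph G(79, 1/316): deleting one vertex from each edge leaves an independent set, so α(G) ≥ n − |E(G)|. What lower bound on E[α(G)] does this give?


E[|E(G)|] = C(79, 2)·p = 3081 · (1/316) = 39/4.
E[α(G)] ≥ n − E[|E(G)|] = 79 − 39/4 = 277/4.
Numerically: ≈ 69.2500.
(This is only a lower bound; the true E[α(G)] may be larger.)

E[α(G)] ≥ 277/4 ≈ 69.2500.


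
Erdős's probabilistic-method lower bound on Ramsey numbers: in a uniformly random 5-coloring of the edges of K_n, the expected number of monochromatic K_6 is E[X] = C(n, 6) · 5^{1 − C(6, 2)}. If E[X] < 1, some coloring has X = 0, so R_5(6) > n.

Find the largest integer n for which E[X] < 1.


We need C(n, 6) · 5^{1 − 15} < 1, i.e. C(n, 6) < 5^{15 − 1} = 6103515625.
Check values of n near the boundary:
  n = 129: C(129, 6) = 5688177600; 5688177600 < 6103515625? YES
  n = 130: C(130, 6) = 5963412000; 5963412000 < 6103515625? YES
  n = 131: C(131, 6) = 6249655776; 6249655776 < 6103515625? NO
  n = 132: C(132, 6) = 6547258432; 6547258432 < 6103515625? NO
  n = 133: C(133, 6) = 6856577728; 6856577728 < 6103515625? NO
The largest n with C(n, 6) < 6103515625 is n = 130 (where E[X] = 47707296/48828125 ≈ 0.977). Hence R_5(6) > 130, i.e. R_5(6) ≥ 131.

Largest n = 130; hence R_5(6) > 130.


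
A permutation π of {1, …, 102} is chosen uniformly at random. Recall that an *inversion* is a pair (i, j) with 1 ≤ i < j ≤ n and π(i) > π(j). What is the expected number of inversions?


Write X = Σ X_I over the C(102, 2) = 5151 pairs i < j, with X_I the indicator of one inversion.
There are 5151 indicators.
For each fixed pair i < j, the values π(i) and π(j) are two distinct elements of {1, …, 102} in uniformly random order; by symmetry P[π(i) > π(j)] = 1/2.
By linearity: E[X] = 5151 · (1/2) = C(102, 2) · (1/2) = 5151/2 = 5151/2 ≈ 2575.5000.

E[X] = 5151/2 = 2575.5000.


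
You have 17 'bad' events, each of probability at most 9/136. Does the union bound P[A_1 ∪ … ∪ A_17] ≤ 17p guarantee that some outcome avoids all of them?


Union bound: P[∪_{i=1}^{17} A_i] ≤ Σ_i P[A_i] ≤ 17·p = 17·(9/136) = 9/8.
Numerically: 9/8 ≈ 1.125000.
Is 9/8 < 1? NO.
Since the bound 9/8 is ≥ 1, the union bound is uninformative here; it does NOT by itself certify existence.

17·p = 9/8 ≈ 1.125000; existence NOT certified by the union bound.


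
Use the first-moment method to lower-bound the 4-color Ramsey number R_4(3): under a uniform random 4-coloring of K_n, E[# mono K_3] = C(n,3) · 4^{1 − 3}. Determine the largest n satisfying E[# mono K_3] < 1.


We need C(n, 3) · 4^{1 − 3} < 1, i.e. C(n, 3) < 4^{3 − 1} = 16.
Check values of n near the boundary:
  n = 3: C(3, 3) = 1; 1 < 16? YES
  n = 4: C(4, 3) = 4; 4 < 16? YES
  n = 5: C(5, 3) = 10; 10 < 16? YES
  n = 6: C(6, 3) = 20; 20 < 16? NO
The largest n with C(n, 3) < 16 is n = 5 (where E[X] = 5/8 ≈ 0.62500). Hence R_4(3) > 5, i.e. R_4(3) ≥ 6.

Largest n = 5; hence R_4(3) > 5.


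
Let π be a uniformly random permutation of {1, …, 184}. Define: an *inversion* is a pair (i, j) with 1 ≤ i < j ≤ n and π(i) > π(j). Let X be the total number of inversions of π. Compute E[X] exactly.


Write X = Σ X_I over the C(184, 2) = 16836 pairs i < j, with X_I the indicator of one inversion.
There are 16836 indicators.
For each fixed pair i < j, the values π(i) and π(j) are two distinct elements of {1, …, 184} in uniformly random order; by symmetry P[π(i) > π(j)] = 1/2.
By linearity: E[X] = 16836 · (1/2) = C(184, 2) · (1/2) = 16836/2 = 8418 ≈ 8418.0000.

E[X] = 8418 = 8418.0000.


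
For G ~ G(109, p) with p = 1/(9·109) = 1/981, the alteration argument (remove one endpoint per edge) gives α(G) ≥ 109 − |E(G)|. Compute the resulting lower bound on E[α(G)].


E[|E(G)|] = C(109, 2)·p = 5886 · (1/981) = 6.
E[α(G)] ≥ n − E[|E(G)|] = 109 − 6 = 103.
Numerically: ≈ 103.00000.
(This is only a lower bound; the true E[α(G)] may be larger.)

E[α(G)] ≥ 103 ≈ 103.00000.


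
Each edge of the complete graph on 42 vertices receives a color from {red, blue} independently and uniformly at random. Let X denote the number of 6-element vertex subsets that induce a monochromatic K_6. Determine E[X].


Let X = Σ_S X_S over the C(42, 6) = 5245786 subsets S of size 6, where X_S = 1 if the K_6 on S is monochromatic.
For a fixed S, the K_6 on S has C(6, 2) = 15 edges. P[all 15 edges red] = (1/2)^15, and likewise for blue, so P[monochromatic] = 2·(1/2)^15 = 2^{1 − 15} = 1/16384.
By linearity of expectation: E[X] = C(42, 6) · 2^{1 − 15} = 5245786 · 1/16384 = 2622893/8192.
Numerically: E[X] ≈ 320.177368.

E[X] = C(42,6)·2^(1−C(6,2)) = 2622893/8192 ≈ 320.177368.


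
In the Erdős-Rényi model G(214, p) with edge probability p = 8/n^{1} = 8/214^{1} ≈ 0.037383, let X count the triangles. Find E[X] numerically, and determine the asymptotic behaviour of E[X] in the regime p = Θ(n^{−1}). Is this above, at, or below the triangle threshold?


Number of potential triangles: C(214, 3) = 1610564.
Each occurs with probability p³ ≈ (0.037383)³ ≈ 5.2243064e-05.
By linearity: E[X] = C(214, 3)·p³ ≈ 1610564 · 5.2243064e-05 ≈ 84.14080.
Here α = 1, so p = 8/n is exactly at the triangle threshold p ~ 1/n. Asymptotically E[X] → c³/6 = 8³/6 = 256/3 ≈ 85.33333, a bounded constant. In this regime the triangle count is asymptotically Poisson(c³/6).

E[X] ≈ 84.14080; in regime p = Θ(1/n^{1}) E[X] stays bounded (at the triangle threshold p ~ 1/n).


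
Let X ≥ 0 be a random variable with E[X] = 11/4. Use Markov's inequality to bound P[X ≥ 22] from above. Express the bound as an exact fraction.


μ = E[X] = 11/4, a = 22.
Markov: P[X ≥ 22] ≤ μ/a = (11/4)/22 = 1/8.
Numerically: ≈ 0.125.
(Since a = 22 > μ = 2.750, the bound 1/8 is < 1 and informative.)

P[X ≥ 22] ≤ 1/8 ≈ 0.125.


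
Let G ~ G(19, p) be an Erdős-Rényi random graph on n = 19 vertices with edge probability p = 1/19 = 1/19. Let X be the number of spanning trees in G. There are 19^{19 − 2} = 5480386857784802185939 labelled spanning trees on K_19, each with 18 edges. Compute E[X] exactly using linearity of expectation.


K_19 has 19^{19 − 2} = 5480386857784802185939 labelled spanning trees.
For each such spanning tree H, let X_H = 1 if all 18 edges of H are present in G. Then P[X_H = 1] = p^{18} = (1/19)^{18} = 1/104127350297911241532841.
Summing the indicators: E[X] = Σ_H E[X_H] = 5480386857784802185939 · p^{18} = 5480386857784802185939 · 1/104127350297911241532841 = 1/19.
Numerically: E[X] ≈ 0.0526.

E[X] = 5480386857784802185939 · (1/19)^{18} = 1/19 ≈ 0.0526.


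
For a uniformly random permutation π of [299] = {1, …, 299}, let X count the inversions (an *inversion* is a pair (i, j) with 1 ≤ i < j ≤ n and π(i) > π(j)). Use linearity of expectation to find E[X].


Write X = Σ X_I over the C(299, 2) = 44551 pairs i < j, with X_I the indicator of one inversion.
There are 44551 indicators.
For each fixed pair i < j, the values π(i) and π(j) are two distinct elements of {1, …, 299} in uniformly random order; by symmetry P[π(i) > π(j)] = 1/2.
By linearity: E[X] = 44551 · (1/2) = C(299, 2) · (1/2) = 44551/2 = 44551/2 ≈ 22275.500000.

E[X] = 44551/2 = 22275.500000.


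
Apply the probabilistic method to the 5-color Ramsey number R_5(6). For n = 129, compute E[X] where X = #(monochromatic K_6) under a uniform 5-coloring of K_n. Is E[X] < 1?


E[X] = C(129, 6) · 5^{1 − 15} = 5688177600 · 5^{−14} = 5688177600/6103515625.
As a reduced fraction: E[X] = 227527104/244140625 ≈ 0.93195.
Is E[X] < 1? YES.
Since E[X] < 1, there exists a 5-coloring of K_{129} with no monochromatic K_6; hence R_5(6) > 129.

E[X] = 227527104/244140625 ≈ 0.93195; E[X] < 1, so R_5(6) > 129.


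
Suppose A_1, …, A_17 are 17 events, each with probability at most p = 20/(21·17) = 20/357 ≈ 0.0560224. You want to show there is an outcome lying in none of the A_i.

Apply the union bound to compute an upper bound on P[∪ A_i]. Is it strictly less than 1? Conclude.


Union bound: P[∪_{i=1}^{17} A_i] ≤ Σ_i P[A_i] ≤ 17·p = 17·(20/357) = 20/21.
Numerically: 20/21 ≈ 0.9523810.
Is 20/21 < 1? YES.
Since P[∪ A_i] ≤ 20/21 < 1, the complement has P[∩ A_i^c] ≥ 1 − 20/21 = 1/21 > 0, so some outcome avoids every A_i.

17·p = 20/21 ≈ 0.9523810; existence CERTIFIED by the union bound.


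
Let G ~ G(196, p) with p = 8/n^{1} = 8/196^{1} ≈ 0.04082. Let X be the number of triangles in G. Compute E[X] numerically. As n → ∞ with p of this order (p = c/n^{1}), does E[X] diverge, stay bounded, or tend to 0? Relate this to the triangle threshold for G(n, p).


Number of potential triangles: C(196, 3) = 1235780.
Each occurs with probability p³ ≈ (0.04082)³ ≈ 6.799888e-05.
By linearity: E[X] = C(196, 3)·p³ ≈ 1235780 · 6.799888e-05 ≈ 84.0317.
Here α = 1, so p = 8/n is exactly at the triangle threshold p ~ 1/n. Asymptotically E[X] → c³/6 = 8³/6 = 256/3 ≈ 85.3333, a bounded constant. In this regime the triangle count is asymptotically Poisson(c³/6).

E[X] ≈ 84.0317; in regime p = Θ(1/n^{1}) E[X] stays bounded (at the triangle threshold p ~ 1/n).


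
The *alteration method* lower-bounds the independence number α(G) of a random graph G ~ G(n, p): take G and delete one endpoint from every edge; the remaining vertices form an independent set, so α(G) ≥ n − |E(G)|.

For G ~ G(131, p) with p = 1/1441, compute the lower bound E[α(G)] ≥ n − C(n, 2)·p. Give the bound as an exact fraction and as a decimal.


E[|E(G)|] = C(131, 2)·p = 8515 · (1/1441) = 65/11.
E[α(G)] ≥ n − E[|E(G)|] = 131 − 65/11 = 1376/11.
Numerically: ≈ 125.090909.
(This is only a lower bound; the true E[α(G)] may be larger.)

E[α(G)] ≥ 1376/11 ≈ 125.090909.


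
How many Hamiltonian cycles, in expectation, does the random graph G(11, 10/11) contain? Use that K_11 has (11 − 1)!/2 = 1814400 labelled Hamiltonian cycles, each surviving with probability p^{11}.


K_11 has (11 − 1)!/2 = 1814400 labelled Hamiltonian cycles.
For each such Hamiltonian cycle H, let X_H = 1 if all 11 edges of H are present in G. Then P[X_H = 1] = p^{11} = (10/11)^{11} = 100000000000/285311670611.
By linearity: E[X] = Σ_H E[X_H] = 1814400 · p^{11} = 1814400 · 100000000000/285311670611 = 181440000000000000/285311670611.
Numerically: E[X] ≈ 6.3594e+05.

E[X] = 1814400 · (10/11)^{11} = 181440000000000000/285311670611 ≈ 6.3594e+05.


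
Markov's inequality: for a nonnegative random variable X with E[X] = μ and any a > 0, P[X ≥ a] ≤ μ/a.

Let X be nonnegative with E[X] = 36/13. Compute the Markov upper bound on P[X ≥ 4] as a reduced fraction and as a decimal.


μ = E[X] = 36/13, a = 4.
Markov: P[X ≥ 4] ≤ μ/a = (36/13)/4 = 9/13.
Numerically: ≈ 0.692308.
(Since a = 4 > μ = 2.769231, the bound 9/13 is < 1 and informative.)

P[X ≥ 4] ≤ 9/13 ≈ 0.692308.


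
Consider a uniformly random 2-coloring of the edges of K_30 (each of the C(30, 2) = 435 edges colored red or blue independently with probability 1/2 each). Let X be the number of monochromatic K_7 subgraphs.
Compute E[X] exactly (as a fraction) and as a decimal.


Let X = Σ_S X_S over the C(30, 7) = 2035800 subsets S of size 7, where X_S = 1 if the K_7 on S is monochromatic.
For a fixed S, the K_7 on S has C(7, 2) = 21 edges. P[all 21 edges red] = (1/2)^21, and likewise for blue, so P[monochromatic] = 2·(1/2)^21 = 2^{1 − 21} = 1/1048576.
Summing: E[X] = C(30, 7) · 2^{1 − 21} = 2035800 · 1/1048576 = 254475/131072.
Numerically: E[X] ≈ 1.941490.

E[X] = C(30,7)·2^(1−C(7,2)) = 254475/131072 ≈ 1.941490.


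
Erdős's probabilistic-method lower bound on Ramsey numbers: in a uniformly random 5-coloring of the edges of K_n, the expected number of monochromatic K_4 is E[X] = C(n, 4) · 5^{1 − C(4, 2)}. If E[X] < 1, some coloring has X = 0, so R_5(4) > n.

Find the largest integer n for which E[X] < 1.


We need C(n, 4) · 5^{1 − 6} < 1, i.e. C(n, 4) < 5^{6 − 1} = 3125.
Check values of n near the boundary:
  n = 12: C(12, 4) = 495; 495 < 3125? YES
  n = 13: C(13, 4) = 715; 715 < 3125? YES
  n = 14: C(14, 4) = 1001; 1001 < 3125? YES
  n = 15: C(15, 4) = 1365; 1365 < 3125? YES
  n = 16: C(16, 4) = 1820; 1820 < 3125? YES
  n = 17: C(17, 4) = 2380; 2380 < 3125? YES
  n = 18: C(18, 4) = 3060; 3060 < 3125? YES
  n = 19: C(19, 4) = 3876; 3876 < 3125? NO
  n = 20: C(20, 4) = 4845; 4845 < 3125? NO
The largest n with C(n, 4) < 3125 is n = 18 (where E[X] = 612/625 ≈ 0.9792). Hence R_5(4) > 18, i.e. R_5(4) ≥ 19.

Largest n = 18; hence R_5(4) > 18.


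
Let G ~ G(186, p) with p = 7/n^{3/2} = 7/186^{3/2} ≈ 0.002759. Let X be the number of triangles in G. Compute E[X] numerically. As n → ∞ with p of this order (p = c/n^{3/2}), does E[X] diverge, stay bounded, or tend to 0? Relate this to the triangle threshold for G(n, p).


Number of potential triangles: C(186, 3) = 1055240.
Each occurs with probability p³ ≈ (0.002759)³ ≈ 2.101289e-08.
By linearity: E[X] = C(186, 3)·p³ ≈ 1055240 · 2.101289e-08 ≈ 0.0222.
Since α = 3/2 > 1, p = c/n^{3/2} = o(1/n) is below the triangle threshold p ~ 1/n. Asymptotically E[X] ~ (c³/6)·n^{3(1−α)} = (7³/6)·n^{-1.5} → 0, so by Markov's inequality G has no triangles w.h.p.

E[X] ≈ 0.0222; in regime p = Θ(1/n^{3/2}) E[X] tends to 0 (below the triangle threshold p ~ 1/n).


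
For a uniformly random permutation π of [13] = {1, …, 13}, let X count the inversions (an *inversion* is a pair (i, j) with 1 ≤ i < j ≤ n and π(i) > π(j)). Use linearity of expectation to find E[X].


Write X = Σ X_I over the C(13, 2) = 78 pairs i < j, with X_I the indicator of one inversion.
There are 78 indicators.
For each fixed pair i < j, the values π(i) and π(j) are two distinct elements of {1, …, 13} in uniformly random order; by symmetry P[π(i) > π(j)] = 1/2.
By linearity: E[X] = 78 · (1/2) = C(13, 2) · (1/2) = 78/2 = 39 ≈ 39.0000.

E[X] = 39 = 39.0000.


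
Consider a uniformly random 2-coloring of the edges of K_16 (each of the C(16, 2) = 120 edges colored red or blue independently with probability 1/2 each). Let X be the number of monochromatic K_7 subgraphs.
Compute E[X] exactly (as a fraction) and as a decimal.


Let X = Σ_S X_S over the C(16, 7) = 11440 subsets S of size 7, where X_S = 1 if the K_7 on S is monochromatic.
For a fixed S, the K_7 on S has C(7, 2) = 21 edges. P[all 21 edges red] = (1/2)^21, and likewise for blue, so P[monochromatic] = 2·(1/2)^21 = 2^{1 − 21} = 1/1048576.
Summing: E[X] = C(16, 7) · 2^{1 − 21} = 11440 · 1/1048576 = 715/65536.
Numerically: E[X] ≈ 0.010910.

E[X] = C(16,7)·2^(1−C(7,2)) = 715/65536 ≈ 0.010910.


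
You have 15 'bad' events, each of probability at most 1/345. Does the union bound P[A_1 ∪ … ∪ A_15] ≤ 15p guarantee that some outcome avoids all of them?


Union bound: P[∪_{i=1}^{15} A_i] ≤ Σ_i P[A_i] ≤ 15·p = 15·(1/345) = 1/23.
Numerically: 1/23 ≈ 0.0435.
Is 1/23 < 1? YES.
Since P[∪ A_i] ≤ 1/23 < 1, the complement has P[∩ A_i^c] ≥ 1 − 1/23 = 22/23 > 0, so some outcome avoids every A_i.

15·p = 1/23 ≈ 0.0435; existence CERTIFIED by the union bound.


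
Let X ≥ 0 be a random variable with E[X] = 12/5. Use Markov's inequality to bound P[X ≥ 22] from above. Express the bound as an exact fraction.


μ = E[X] = 12/5, a = 22.
Markov: P[X ≥ 22] ≤ μ/a = (12/5)/22 = 6/55.
Numerically: ≈ 0.109.
(Since a = 22 > μ = 2.400, the bound 6/55 is < 1 and informative.)

P[X ≥ 22] ≤ 6/55 ≈ 0.109.


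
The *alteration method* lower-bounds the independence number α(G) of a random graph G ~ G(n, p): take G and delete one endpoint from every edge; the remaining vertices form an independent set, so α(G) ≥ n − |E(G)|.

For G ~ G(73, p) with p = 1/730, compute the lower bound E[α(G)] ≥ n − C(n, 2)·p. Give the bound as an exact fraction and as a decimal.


E[|E(G)|] = C(73, 2)·p = 2628 · (1/730) = 18/5.
E[α(G)] ≥ n − E[|E(G)|] = 73 − 18/5 = 347/5.
Numerically: ≈ 69.4000.
(This is only a lower bound; the true E[α(G)] may be larger.)

E[α(G)] ≥ 347/5 ≈ 69.4000.


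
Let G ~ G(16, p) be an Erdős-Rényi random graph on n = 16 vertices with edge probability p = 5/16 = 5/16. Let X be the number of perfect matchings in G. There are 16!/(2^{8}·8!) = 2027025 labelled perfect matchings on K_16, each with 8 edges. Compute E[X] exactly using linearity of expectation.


K_16 has 16!/(2^{8}·8!) = 2027025 labelled perfect matchings.
For each such perfect matching H, let X_H = 1 if all 8 edges of H are present in G. Then P[X_H = 1] = p^{8} = (5/16)^{8} = 390625/4294967296.
By linearity: E[X] = Σ_H E[X_H] = 2027025 · p^{8} = 2027025 · 390625/4294967296 = 791806640625/4294967296.
Numerically: E[X] ≈ 184.36.

E[X] = 2027025 · (5/16)^{8} = 791806640625/4294967296 ≈ 184.36.


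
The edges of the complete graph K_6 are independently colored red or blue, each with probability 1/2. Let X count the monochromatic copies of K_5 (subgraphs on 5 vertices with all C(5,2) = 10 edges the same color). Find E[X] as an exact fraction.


Let X = Σ_S X_S over the C(6, 5) = 6 subsets S of size 5, where X_S = 1 if the K_5 on S is monochromatic.
For a fixed S, the K_5 on S has C(5, 2) = 10 edges. P[all 10 edges red] = (1/2)^10, and likewise for blue, so P[monochromatic] = 2·(1/2)^10 = 2^{1 − 10} = 1/512.
By linearity: E[X] = C(6, 5) · 2^{1 − 10} = 6 · 1/512 = 3/256.
Numerically: E[X] ≈ 0.01172.

E[X] = C(6,5)·2^(1−C(5,2)) = 3/256 ≈ 0.01172.


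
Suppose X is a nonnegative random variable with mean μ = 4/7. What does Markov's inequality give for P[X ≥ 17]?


μ = E[X] = 4/7, a = 17.
Markov: P[X ≥ 17] ≤ μ/a = (4/7)/17 = 4/119.
Numerically: ≈ 0.03361.
(Since a = 17 > μ = 0.57143, the bound 4/119 is < 1 and informative.)

P[X ≥ 17] ≤ 4/119 ≈ 0.03361.


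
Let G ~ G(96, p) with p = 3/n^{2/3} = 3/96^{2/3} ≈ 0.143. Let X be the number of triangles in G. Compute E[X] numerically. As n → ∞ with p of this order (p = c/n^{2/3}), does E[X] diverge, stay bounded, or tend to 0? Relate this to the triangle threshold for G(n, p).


Number of potential triangles: C(96, 3) = 142880.
Each occurs with probability p³ ≈ (0.143)³ ≈ 2.92969e-03.
By linearity: E[X] = C(96, 3)·p³ ≈ 142880 · 2.92969e-03 ≈ 418.594.
Since α = 2/3 < 1, p = c/n^{2/3} ≫ 1/n is above the triangle threshold p ~ 1/n. Asymptotically E[X] ~ (c³/6)·n^{3(1−α)} = (3³/6)·n^{1} → ∞; triangles are abundant w.h.p.

E[X] ≈ 418.594; in regime p = Θ(1/n^{2/3}) E[X] diverges (above the triangle threshold p ~ 1/n).


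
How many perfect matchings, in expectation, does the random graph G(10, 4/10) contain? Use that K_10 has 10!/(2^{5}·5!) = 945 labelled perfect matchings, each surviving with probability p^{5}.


K_10 has 10!/(2^{5}·5!) = 945 labelled perfect matchings.
For each such perfect matching H, let X_H = 1 if all 5 edges of H are present in G. Then P[X_H = 1] = p^{5} = (2/5)^{5} = 32/3125.
Summing the indicators: E[X] = Σ_H E[X_H] = 945 · p^{5} = 945 · 32/3125 = 6048/625.
Numerically: E[X] ≈ 9.68.

E[X] = 945 · (2/5)^{5} = 6048/625 ≈ 9.68.


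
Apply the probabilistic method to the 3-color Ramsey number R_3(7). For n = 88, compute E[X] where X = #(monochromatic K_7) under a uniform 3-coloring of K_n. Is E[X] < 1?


E[X] = C(88, 7) · 3^{1 − 21} = 6348337336 · 3^{−20} = 6348337336/3486784401.
As a reduced fraction: E[X] = 6348337336/3486784401 ≈ 1.821.
Is E[X] < 1? NO.
Since E[X] ≥ 1, the first-moment bound is inconclusive at n = 88; it does NOT by itself certify R_3(7) > 88.

E[X] = 6348337336/3486784401 ≈ 1.821; E[X] ≥ 1; first-moment method inconclusive here.


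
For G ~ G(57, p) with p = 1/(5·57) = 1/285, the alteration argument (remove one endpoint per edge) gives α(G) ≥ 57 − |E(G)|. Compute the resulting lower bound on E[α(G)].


E[|E(G)|] = C(57, 2)·p = 1596 · (1/285) = 28/5.
E[α(G)] ≥ n − E[|E(G)|] = 57 − 28/5 = 257/5.
Numerically: ≈ 51.400000.
(This is only a lower bound; the true E[α(G)] may be larger.)

E[α(G)] ≥ 257/5 ≈ 51.400000.


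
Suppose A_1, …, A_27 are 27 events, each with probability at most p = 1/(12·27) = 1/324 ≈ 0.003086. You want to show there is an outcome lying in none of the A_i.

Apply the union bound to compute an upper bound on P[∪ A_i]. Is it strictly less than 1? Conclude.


Union bound: P[∪_{i=1}^{27} A_i] ≤ Σ_i P[A_i] ≤ 27·p = 27·(1/324) = 1/12.
Numerically: 1/12 ≈ 0.083333.
Is 1/12 < 1? YES.
Since P[∪ A_i] ≤ 1/12 < 1, the complement has P[∩ A_i^c] ≥ 1 − 1/12 = 11/12 > 0, so some outcome avoids every A_i.

27·p = 1/12 ≈ 0.083333; existence CERTIFIED by the union bound.


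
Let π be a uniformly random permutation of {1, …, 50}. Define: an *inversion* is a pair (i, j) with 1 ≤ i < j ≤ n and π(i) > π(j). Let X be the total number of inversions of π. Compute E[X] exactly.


Write X = Σ X_I over the C(50, 2) = 1225 pairs i < j, with X_I the indicator of one inversion.
There are 1225 indicators.
For each fixed pair i < j, the values π(i) and π(j) are two distinct elements of {1, …, 50} in uniformly random order; by symmetry P[π(i) > π(j)] = 1/2.
By linearity: E[X] = 1225 · (1/2) = C(50, 2) · (1/2) = 1225/2 = 1225/2 ≈ 612.500.

E[X] = 1225/2 = 612.500.


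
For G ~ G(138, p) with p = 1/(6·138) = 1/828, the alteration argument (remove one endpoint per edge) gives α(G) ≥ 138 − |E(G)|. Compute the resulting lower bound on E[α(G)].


E[|E(G)|] = C(138, 2)·p = 9453 · (1/828) = 137/12.
E[α(G)] ≥ n − E[|E(G)|] = 138 − 137/12 = 1519/12.
Numerically: ≈ 126.5833.
(This is only a lower bound; the true E[α(G)] may be larger.)

E[α(G)] ≥ 1519/12 ≈ 126.5833.


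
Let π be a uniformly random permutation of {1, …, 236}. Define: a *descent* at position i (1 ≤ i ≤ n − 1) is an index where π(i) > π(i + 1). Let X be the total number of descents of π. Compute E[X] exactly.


Write X = Σ X_I over i = 1, …, 235, with X_I the indicator of one descent.
There are 235 indicators.
For each fixed i, the pair (π(i), π(i+1)) is a uniformly random ordered pair of distinct values from {1, …, 236}; by symmetry P[π(i) > π(i+1)] = 1/2.
By linearity: E[X] = 235 · (1/2) = (236 − 1) · (1/2) = 235/2 ≈ 117.500.

E[X] = 235/2 = 117.500.


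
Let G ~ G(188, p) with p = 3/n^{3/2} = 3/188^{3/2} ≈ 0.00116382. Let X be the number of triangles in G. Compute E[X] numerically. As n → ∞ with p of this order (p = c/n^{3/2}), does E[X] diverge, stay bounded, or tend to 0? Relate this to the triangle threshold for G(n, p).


Number of potential triangles: C(188, 3) = 1089836.
Each occurs with probability p³ ≈ (0.00116382)³ ≈ 1.57635287e-09.
By linearity: E[X] = C(188, 3)·p³ ≈ 1089836 · 1.57635287e-09 ≈ 0.001718.
Since α = 3/2 > 1, p = c/n^{3/2} = o(1/n) is below the triangle threshold p ~ 1/n. Asymptotically E[X] ~ (c³/6)·n^{3(1−α)} = (3³/6)·n^{-1.5} → 0, so by Markov's inequality G has no triangles w.h.p.

E[X] ≈ 0.001718; in regime p = Θ(1/n^{3/2}) E[X] tends to 0 (below the triangle threshold p ~ 1/n).
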